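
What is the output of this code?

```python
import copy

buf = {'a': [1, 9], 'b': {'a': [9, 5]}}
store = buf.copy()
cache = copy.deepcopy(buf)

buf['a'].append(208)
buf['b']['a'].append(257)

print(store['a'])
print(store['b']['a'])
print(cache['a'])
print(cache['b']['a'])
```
[1, 9, 208]
[9, 5, 257]
[1, 9]
[9, 5]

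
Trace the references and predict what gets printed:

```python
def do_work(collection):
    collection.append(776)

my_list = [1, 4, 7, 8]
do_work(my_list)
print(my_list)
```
[1, 4, 7, 8, 776]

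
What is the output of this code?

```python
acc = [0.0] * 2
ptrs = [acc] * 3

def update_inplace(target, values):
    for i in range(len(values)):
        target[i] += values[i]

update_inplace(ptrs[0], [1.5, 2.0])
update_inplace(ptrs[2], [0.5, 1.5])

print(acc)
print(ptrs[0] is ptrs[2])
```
[2.0, 3.5]
True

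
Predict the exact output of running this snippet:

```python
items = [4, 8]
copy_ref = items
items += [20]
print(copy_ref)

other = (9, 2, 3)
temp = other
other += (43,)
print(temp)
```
[4, 8, 20]
(9, 2, 3)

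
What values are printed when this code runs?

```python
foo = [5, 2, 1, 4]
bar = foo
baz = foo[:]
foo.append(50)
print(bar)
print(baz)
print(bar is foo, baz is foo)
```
[5, 2, 1, 4, 50]
[5, 2, 1, 4]
True False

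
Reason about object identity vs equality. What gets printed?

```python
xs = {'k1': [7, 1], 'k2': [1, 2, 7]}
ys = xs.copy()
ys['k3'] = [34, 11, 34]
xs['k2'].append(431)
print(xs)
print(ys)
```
{'k1': [7, 1], 'k2': [1, 2, 7, 431]}
{'k1': [7, 1], 'k2': [1, 2, 7, 431], 'k3': [34, 11, 34]}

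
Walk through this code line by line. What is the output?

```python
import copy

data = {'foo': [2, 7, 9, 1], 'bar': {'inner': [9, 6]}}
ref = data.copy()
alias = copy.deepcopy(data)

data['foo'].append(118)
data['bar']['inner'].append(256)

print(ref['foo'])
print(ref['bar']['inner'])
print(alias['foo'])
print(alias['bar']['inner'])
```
[2, 7, 9, 1, 118]
[9, 6, 256]
[2, 7, 9, 1]
[9, 6]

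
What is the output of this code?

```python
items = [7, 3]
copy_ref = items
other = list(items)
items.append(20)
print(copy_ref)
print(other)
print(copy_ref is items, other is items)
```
[7, 3, 20]
[7, 3]
True False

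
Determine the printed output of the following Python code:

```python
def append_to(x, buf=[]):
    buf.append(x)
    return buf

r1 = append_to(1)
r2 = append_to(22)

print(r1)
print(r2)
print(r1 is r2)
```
[1, 22]
[1, 22]
True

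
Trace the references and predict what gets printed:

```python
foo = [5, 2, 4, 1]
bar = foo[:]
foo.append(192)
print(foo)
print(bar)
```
[5, 2, 4, 1, 192]
[5, 2, 4, 1]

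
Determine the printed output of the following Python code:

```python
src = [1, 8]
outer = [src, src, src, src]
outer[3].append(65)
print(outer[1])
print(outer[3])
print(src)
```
[1, 8, 65]
[1, 8, 65]
[1, 8, 65]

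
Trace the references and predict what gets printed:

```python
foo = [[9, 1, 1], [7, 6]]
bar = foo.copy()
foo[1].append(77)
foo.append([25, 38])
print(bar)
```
[[9, 1, 1], [7, 6, 77]]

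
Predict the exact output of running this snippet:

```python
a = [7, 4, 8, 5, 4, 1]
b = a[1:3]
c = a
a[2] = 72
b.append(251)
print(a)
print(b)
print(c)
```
[7, 4, 72, 5, 4, 1]
[4, 8, 251]
[7, 4, 72, 5, 4, 1]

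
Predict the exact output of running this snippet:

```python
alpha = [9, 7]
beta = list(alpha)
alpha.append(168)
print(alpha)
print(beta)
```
[9, 7, 168]
[9, 7]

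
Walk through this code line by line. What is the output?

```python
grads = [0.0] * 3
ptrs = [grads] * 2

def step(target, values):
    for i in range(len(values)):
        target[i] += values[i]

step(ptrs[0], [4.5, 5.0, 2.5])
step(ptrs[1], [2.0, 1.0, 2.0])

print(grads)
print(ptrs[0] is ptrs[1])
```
[6.5, 6.0, 4.5]
True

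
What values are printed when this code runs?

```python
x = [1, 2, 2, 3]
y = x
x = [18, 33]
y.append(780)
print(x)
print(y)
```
[18, 33]
[1, 2, 2, 3, 780]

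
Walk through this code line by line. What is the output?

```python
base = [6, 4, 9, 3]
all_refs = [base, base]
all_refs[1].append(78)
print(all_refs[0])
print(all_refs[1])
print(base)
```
[6, 4, 9, 3, 78]
[6, 4, 9, 3, 78]
[6, 4, 9, 3, 78]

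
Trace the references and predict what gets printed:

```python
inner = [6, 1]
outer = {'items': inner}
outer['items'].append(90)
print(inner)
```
[6, 1, 90]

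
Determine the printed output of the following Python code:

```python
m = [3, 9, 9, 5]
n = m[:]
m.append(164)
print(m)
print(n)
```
[3, 9, 9, 5, 164]
[3, 9, 9, 5]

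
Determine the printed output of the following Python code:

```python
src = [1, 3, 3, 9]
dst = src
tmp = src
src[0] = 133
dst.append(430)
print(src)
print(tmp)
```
[133, 3, 3, 9, 430]
[133, 3, 3, 9, 430]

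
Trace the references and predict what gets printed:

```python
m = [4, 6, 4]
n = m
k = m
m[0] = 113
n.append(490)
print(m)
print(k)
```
[113, 6, 4, 490]
[113, 6, 4, 490]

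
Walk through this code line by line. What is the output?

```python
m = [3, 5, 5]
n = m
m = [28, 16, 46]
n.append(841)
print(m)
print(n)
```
[28, 16, 46]
[3, 5, 5, 841]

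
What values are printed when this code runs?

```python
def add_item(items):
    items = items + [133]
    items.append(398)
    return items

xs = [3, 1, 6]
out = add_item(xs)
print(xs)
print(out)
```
[3, 1, 6]
[3, 1, 6, 133, 398]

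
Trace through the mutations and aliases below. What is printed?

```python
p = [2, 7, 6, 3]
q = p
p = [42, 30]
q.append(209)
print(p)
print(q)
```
[42, 30]
[2, 7, 6, 3, 209]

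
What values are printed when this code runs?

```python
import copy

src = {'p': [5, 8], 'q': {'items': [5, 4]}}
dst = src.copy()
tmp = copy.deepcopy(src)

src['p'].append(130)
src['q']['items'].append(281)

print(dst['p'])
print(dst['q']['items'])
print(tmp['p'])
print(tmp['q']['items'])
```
[5, 8, 130]
[5, 4, 281]
[5, 8]
[5, 4]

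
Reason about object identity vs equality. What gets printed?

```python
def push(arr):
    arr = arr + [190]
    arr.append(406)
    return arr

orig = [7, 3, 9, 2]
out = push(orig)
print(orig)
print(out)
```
[7, 3, 9, 2]
[7, 3, 9, 2, 190, 406]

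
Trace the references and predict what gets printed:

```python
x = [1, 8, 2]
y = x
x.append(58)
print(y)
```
[1, 8, 2, 58]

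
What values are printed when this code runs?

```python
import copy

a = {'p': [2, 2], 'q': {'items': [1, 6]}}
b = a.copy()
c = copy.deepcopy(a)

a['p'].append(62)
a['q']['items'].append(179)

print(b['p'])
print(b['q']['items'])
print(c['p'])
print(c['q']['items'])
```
[2, 2, 62]
[1, 6, 179]
[2, 2]
[1, 6]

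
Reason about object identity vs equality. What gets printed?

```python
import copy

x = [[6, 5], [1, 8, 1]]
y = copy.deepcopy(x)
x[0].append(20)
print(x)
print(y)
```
[[6, 5, 20], [1, 8, 1]]
[[6, 5], [1, 8, 1]]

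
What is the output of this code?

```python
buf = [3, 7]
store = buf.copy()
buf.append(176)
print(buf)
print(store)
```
[3, 7, 176]
[3, 7]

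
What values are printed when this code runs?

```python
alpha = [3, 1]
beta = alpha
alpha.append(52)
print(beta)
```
[3, 1, 52]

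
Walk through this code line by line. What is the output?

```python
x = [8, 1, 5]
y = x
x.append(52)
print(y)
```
[8, 1, 5, 52]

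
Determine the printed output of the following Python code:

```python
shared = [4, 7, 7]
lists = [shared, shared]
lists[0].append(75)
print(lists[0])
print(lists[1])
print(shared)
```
[4, 7, 7, 75]
[4, 7, 7, 75]
[4, 7, 7, 75]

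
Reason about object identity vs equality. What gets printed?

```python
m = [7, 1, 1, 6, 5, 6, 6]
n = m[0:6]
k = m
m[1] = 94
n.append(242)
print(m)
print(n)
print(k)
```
[7, 94, 1, 6, 5, 6, 6]
[7, 1, 1, 6, 5, 6, 242]
[7, 94, 1, 6, 5, 6, 6]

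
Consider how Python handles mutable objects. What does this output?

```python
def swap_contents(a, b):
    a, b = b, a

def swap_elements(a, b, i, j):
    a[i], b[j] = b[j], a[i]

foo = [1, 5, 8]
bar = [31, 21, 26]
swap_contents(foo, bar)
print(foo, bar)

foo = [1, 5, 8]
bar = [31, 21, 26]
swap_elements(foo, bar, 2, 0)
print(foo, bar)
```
[1, 5, 8] [31, 21, 26]
[1, 5, 31] [8, 21, 26]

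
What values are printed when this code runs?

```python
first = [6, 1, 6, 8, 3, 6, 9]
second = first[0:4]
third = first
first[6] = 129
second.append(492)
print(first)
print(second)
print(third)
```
[6, 1, 6, 8, 3, 6, 129]
[6, 1, 6, 8, 492]
[6, 1, 6, 8, 3, 6, 129]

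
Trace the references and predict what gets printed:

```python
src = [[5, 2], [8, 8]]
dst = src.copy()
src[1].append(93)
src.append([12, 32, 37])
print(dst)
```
[[5, 2], [8, 8, 93]]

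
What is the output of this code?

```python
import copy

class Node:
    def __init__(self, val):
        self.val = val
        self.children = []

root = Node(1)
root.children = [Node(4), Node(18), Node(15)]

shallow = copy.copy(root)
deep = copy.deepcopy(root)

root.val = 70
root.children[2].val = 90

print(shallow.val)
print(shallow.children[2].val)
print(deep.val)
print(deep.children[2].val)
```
1
90
1
15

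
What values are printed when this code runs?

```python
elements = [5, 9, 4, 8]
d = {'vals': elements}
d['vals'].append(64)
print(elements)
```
[5, 9, 4, 8, 64]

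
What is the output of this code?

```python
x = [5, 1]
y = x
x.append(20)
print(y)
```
[5, 1, 20]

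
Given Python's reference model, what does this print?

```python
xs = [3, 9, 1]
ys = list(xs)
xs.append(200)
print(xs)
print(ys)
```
[3, 9, 1, 200]
[3, 9, 1]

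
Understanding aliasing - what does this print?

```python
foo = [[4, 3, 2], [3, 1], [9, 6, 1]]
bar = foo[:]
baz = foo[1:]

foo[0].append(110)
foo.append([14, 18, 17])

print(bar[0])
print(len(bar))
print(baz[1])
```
[4, 3, 2, 110]
3
[9, 6, 1]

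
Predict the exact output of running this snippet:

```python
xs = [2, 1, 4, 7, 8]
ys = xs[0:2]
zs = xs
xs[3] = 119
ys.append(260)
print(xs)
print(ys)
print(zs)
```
[2, 1, 4, 119, 8]
[2, 1, 260]
[2, 1, 4, 119, 8]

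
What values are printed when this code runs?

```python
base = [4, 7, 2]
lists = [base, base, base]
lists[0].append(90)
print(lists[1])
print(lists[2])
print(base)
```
[4, 7, 2, 90]
[4, 7, 2, 90]
[4, 7, 2, 90]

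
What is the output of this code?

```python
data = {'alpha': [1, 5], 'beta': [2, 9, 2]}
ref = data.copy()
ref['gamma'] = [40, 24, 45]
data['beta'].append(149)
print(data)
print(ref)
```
{'alpha': [1, 5], 'beta': [2, 9, 2, 149]}
{'alpha': [1, 5], 'beta': [2, 9, 2, 149], 'gamma': [40, 24, 45]}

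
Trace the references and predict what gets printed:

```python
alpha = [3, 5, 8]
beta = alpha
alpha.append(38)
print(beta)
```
[3, 5, 8, 38]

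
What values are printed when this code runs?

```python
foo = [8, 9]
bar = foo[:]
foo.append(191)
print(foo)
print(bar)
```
[8, 9, 191]
[8, 9]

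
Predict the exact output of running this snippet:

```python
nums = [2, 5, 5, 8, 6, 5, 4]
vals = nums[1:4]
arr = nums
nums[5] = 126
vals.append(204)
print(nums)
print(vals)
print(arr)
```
[2, 5, 5, 8, 6, 126, 4]
[5, 5, 8, 204]
[2, 5, 5, 8, 6, 126, 4]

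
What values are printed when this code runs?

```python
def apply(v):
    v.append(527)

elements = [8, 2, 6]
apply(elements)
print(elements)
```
[8, 2, 6, 527]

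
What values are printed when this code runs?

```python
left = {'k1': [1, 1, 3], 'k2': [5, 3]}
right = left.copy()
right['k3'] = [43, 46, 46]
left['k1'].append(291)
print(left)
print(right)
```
{'k1': [1, 1, 3, 291], 'k2': [5, 3]}
{'k1': [1, 1, 3, 291], 'k2': [5, 3], 'k3': [43, 46, 46]}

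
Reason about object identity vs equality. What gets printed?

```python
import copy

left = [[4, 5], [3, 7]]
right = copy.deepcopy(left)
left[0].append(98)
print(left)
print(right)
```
[[4, 5, 98], [3, 7]]
[[4, 5], [3, 7]]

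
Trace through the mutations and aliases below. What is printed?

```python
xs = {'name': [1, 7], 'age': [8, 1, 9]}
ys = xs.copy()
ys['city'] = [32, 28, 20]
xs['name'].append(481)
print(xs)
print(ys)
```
{'name': [1, 7, 481], 'age': [8, 1, 9]}
{'name': [1, 7, 481], 'age': [8, 1, 9], 'city': [32, 28, 20]}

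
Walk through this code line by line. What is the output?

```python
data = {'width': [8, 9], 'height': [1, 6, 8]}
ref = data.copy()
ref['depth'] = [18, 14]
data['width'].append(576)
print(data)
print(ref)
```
{'width': [8, 9, 576], 'height': [1, 6, 8]}
{'width': [8, 9, 576], 'height': [1, 6, 8], 'depth': [18, 14]}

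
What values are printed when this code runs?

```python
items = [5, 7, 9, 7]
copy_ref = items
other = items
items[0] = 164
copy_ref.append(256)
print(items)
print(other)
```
[164, 7, 9, 7, 256]
[164, 7, 9, 7, 256]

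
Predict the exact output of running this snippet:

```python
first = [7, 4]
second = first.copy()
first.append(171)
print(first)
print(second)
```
[7, 4, 171]
[7, 4]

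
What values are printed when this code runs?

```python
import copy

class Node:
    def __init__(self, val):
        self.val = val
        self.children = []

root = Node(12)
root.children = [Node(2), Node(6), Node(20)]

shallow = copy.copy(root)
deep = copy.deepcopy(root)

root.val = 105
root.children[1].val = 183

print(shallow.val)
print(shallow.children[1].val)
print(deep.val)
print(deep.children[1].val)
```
12
183
12
6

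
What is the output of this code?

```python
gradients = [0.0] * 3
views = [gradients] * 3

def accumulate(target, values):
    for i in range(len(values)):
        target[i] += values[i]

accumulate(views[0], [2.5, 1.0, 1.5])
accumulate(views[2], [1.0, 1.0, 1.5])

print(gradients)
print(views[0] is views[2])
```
[3.5, 2.0, 3.0]
True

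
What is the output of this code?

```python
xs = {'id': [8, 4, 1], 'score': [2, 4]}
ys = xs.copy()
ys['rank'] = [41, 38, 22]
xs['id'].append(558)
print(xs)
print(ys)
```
{'id': [8, 4, 1, 558], 'score': [2, 4]}
{'id': [8, 4, 1, 558], 'score': [2, 4], 'rank': [41, 38, 22]}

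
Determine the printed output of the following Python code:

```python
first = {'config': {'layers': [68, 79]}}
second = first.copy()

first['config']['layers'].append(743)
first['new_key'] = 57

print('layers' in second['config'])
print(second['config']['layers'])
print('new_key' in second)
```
True
[68, 79, 743]
False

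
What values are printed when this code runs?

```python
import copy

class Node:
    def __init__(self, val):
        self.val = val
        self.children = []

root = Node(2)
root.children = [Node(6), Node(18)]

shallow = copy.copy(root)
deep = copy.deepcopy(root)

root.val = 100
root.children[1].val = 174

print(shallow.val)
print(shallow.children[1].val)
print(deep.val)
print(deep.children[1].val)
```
2
174
2
18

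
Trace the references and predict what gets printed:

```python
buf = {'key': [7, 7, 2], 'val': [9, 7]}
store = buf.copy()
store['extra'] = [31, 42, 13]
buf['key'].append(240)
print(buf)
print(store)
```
{'key': [7, 7, 2, 240], 'val': [9, 7]}
{'key': [7, 7, 2, 240], 'val': [9, 7], 'extra': [31, 42, 13]}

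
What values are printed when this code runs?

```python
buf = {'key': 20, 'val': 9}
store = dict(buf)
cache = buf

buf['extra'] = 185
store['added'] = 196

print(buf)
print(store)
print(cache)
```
{'key': 20, 'val': 9, 'extra': 185}
{'key': 20, 'val': 9, 'added': 196}
{'key': 20, 'val': 9, 'extra': 185}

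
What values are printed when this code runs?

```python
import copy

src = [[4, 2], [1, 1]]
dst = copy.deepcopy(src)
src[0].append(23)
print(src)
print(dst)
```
[[4, 2, 23], [1, 1]]
[[4, 2], [1, 1]]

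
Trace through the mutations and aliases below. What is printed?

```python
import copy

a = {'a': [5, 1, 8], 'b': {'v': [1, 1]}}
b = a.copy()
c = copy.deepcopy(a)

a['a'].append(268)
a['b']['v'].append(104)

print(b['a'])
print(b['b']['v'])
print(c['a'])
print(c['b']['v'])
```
[5, 1, 8, 268]
[1, 1, 104]
[5, 1, 8]
[1, 1]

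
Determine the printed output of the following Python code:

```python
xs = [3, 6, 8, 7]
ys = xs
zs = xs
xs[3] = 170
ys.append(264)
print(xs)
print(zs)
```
[3, 6, 8, 170, 264]
[3, 6, 8, 170, 264]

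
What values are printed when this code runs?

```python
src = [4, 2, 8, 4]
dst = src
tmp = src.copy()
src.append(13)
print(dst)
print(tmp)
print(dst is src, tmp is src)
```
[4, 2, 8, 4, 13]
[4, 2, 8, 4]
True False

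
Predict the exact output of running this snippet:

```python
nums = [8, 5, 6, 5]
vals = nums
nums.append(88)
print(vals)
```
[8, 5, 6, 5, 88]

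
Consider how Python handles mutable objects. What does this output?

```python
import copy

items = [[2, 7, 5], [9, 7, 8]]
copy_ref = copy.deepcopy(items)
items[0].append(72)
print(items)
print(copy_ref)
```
[[2, 7, 5, 72], [9, 7, 8]]
[[2, 7, 5], [9, 7, 8]]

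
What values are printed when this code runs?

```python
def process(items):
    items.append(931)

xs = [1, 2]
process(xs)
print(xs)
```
[1, 2, 931]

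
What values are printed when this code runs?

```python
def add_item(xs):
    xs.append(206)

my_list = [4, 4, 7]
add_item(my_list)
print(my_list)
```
[4, 4, 7, 206]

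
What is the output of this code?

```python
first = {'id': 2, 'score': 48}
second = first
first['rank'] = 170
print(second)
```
{'id': 2, 'score': 48, 'rank': 170}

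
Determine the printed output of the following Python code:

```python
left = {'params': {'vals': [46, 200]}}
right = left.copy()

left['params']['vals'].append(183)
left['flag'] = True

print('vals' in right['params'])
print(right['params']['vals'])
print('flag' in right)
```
True
[46, 200, 183]
False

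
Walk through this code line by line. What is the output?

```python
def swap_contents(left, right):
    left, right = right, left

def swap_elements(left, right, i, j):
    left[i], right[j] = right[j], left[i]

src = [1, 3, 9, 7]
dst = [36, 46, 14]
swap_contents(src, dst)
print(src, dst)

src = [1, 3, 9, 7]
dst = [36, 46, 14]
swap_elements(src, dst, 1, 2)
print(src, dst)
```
[1, 3, 9, 7] [36, 46, 14]
[1, 14, 9, 7] [36, 46, 3]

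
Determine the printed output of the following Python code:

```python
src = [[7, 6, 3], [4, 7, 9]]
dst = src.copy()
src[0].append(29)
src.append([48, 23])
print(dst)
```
[[7, 6, 3, 29], [4, 7, 9]]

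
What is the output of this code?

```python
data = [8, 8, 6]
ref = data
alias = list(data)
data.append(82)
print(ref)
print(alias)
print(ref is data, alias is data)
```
[8, 8, 6, 82]
[8, 8, 6]
True False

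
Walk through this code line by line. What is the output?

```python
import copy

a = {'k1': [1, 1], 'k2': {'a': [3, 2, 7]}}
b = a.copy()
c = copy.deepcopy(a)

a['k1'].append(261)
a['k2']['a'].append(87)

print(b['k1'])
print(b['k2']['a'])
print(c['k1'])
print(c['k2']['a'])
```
[1, 1, 261]
[3, 2, 7, 87]
[1, 1]
[3, 2, 7]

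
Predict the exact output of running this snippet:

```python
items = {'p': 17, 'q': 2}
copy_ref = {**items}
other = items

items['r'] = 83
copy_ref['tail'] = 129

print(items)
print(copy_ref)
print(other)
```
{'p': 17, 'q': 2, 'r': 83}
{'p': 17, 'q': 2, 'tail': 129}
{'p': 17, 'q': 2, 'r': 83}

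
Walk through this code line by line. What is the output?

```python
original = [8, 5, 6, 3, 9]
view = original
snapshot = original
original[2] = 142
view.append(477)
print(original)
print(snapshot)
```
[8, 5, 142, 3, 9, 477]
[8, 5, 142, 3, 9, 477]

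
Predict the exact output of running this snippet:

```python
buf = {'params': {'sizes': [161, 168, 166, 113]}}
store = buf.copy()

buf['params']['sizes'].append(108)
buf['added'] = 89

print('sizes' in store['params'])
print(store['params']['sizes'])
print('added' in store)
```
True
[161, 168, 166, 113, 108]
False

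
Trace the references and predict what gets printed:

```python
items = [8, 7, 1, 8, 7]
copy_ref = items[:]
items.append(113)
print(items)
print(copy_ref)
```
[8, 7, 1, 8, 7, 113]
[8, 7, 1, 8, 7]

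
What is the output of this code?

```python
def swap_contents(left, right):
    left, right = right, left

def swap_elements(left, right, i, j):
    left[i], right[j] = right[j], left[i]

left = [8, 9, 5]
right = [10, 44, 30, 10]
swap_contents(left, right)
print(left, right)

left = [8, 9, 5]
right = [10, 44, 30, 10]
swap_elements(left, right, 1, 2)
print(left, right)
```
[8, 9, 5] [10, 44, 30, 10]
[8, 30, 5] [10, 44, 9, 10]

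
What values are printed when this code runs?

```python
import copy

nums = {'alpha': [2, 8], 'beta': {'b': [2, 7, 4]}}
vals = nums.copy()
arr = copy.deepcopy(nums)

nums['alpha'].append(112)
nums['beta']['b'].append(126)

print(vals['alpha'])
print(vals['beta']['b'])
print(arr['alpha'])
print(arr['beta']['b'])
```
[2, 8, 112]
[2, 7, 4, 126]
[2, 8]
[2, 7, 4]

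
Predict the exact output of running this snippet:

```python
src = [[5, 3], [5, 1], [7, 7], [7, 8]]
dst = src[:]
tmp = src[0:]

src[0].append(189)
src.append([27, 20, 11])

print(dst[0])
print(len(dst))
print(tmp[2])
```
[5, 3, 189]
4
[7, 7]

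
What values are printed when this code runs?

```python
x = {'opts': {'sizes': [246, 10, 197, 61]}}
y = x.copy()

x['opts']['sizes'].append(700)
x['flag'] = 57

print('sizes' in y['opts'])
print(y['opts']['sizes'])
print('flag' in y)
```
True
[246, 10, 197, 61, 700]
False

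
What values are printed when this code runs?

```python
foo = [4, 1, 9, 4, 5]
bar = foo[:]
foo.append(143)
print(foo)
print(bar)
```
[4, 1, 9, 4, 5, 143]
[4, 1, 9, 4, 5]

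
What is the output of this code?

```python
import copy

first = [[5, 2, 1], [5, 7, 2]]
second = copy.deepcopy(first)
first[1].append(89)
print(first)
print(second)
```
[[5, 2, 1], [5, 7, 2, 89]]
[[5, 2, 1], [5, 7, 2]]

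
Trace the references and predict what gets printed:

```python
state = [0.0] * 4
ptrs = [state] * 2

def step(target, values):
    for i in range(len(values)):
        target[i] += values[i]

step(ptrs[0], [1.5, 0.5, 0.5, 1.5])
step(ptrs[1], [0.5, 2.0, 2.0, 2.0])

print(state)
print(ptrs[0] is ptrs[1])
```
[2.0, 2.5, 2.5, 3.5]
True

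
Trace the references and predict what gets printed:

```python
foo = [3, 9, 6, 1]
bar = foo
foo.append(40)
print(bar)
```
[3, 9, 6, 1, 40]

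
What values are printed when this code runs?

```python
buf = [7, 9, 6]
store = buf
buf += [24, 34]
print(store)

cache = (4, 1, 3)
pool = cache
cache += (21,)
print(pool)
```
[7, 9, 6, 24, 34]
(4, 1, 3)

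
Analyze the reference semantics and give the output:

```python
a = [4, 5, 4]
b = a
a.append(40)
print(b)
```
[4, 5, 4, 40]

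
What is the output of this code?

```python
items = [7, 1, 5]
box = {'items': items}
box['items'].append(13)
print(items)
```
[7, 1, 5, 13]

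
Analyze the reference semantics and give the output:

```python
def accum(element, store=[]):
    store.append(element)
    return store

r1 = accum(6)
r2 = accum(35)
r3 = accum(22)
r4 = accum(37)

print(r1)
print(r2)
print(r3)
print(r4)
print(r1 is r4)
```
[6, 35, 22, 37]
[6, 35, 22, 37]
[6, 35, 22, 37]
[6, 35, 22, 37]
True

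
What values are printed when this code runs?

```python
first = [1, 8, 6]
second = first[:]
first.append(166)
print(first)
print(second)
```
[1, 8, 6, 166]
[1, 8, 6]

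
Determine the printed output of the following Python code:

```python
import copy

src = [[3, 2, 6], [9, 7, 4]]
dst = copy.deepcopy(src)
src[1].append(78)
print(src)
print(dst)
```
[[3, 2, 6], [9, 7, 4, 78]]
[[3, 2, 6], [9, 7, 4]]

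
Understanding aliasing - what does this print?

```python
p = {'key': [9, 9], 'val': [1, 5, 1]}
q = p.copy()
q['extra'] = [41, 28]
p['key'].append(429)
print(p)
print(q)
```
{'key': [9, 9, 429], 'val': [1, 5, 1]}
{'key': [9, 9, 429], 'val': [1, 5, 1], 'extra': [41, 28]}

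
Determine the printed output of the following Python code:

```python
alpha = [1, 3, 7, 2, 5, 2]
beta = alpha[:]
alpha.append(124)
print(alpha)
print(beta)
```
[1, 3, 7, 2, 5, 2, 124]
[1, 3, 7, 2, 5, 2]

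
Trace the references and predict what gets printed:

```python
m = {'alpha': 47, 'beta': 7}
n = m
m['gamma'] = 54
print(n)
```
{'alpha': 47, 'beta': 7, 'gamma': 54}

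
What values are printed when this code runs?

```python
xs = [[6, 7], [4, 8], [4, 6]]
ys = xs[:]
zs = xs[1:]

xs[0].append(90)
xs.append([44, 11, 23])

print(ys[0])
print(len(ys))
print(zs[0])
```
[6, 7, 90]
3
[4, 8]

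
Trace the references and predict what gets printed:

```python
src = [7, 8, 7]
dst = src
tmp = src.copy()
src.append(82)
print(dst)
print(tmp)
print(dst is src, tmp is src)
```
[7, 8, 7, 82]
[7, 8, 7]
True False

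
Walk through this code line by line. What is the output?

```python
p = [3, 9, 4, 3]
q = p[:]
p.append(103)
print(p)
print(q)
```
[3, 9, 4, 3, 103]
[3, 9, 4, 3]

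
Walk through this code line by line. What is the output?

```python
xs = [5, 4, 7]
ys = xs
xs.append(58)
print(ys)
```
[5, 4, 7, 58]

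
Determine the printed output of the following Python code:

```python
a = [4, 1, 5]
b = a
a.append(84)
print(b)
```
[4, 1, 5, 84]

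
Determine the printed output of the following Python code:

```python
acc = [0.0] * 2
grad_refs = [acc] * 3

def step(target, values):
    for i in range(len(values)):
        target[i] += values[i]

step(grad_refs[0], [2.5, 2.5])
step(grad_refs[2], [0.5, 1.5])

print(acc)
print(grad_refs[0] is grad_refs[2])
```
[3.0, 4.0]
True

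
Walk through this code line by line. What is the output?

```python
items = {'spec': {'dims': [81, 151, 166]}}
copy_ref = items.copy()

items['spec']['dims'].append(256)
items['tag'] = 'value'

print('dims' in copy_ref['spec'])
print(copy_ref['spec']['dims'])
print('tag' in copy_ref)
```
True
[81, 151, 166, 256]
False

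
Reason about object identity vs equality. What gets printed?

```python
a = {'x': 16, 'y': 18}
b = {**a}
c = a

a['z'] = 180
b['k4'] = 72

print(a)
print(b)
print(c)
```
{'x': 16, 'y': 18, 'z': 180}
{'x': 16, 'y': 18, 'k4': 72}
{'x': 16, 'y': 18, 'z': 180}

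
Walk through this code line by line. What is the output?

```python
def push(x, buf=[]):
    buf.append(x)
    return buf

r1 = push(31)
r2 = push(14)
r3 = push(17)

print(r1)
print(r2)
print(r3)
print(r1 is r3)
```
[31, 14, 17]
[31, 14, 17]
[31, 14, 17]
True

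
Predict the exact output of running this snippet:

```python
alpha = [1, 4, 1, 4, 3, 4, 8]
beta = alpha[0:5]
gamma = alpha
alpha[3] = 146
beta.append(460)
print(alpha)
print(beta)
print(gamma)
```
[1, 4, 1, 146, 3, 4, 8]
[1, 4, 1, 4, 3, 460]
[1, 4, 1, 146, 3, 4, 8]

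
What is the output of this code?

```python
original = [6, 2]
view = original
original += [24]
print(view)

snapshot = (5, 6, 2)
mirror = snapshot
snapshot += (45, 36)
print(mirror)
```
[6, 2, 24]
(5, 6, 2)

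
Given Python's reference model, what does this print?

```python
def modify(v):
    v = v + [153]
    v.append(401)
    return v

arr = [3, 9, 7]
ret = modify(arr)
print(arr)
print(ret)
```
[3, 9, 7]
[3, 9, 7, 153, 401]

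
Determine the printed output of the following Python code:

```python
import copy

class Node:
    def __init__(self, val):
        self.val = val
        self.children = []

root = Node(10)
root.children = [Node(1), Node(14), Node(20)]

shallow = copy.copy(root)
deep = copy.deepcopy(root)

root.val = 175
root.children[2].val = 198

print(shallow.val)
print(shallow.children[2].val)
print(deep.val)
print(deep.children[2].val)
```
10
198
10
20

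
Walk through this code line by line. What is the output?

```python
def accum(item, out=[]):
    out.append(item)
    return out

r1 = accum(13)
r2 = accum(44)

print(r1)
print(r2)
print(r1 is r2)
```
[13, 44]
[13, 44]
True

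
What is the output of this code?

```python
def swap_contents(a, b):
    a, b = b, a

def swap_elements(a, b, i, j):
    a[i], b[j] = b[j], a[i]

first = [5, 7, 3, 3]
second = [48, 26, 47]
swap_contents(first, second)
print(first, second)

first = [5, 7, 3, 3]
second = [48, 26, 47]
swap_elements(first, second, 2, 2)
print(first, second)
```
[5, 7, 3, 3] [48, 26, 47]
[5, 7, 47, 3] [48, 26, 3]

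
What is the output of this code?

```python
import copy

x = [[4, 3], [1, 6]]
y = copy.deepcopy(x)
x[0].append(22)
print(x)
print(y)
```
[[4, 3, 22], [1, 6]]
[[4, 3], [1, 6]]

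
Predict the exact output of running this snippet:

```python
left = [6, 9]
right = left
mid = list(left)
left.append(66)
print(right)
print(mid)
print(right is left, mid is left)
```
[6, 9, 66]
[6, 9]
True False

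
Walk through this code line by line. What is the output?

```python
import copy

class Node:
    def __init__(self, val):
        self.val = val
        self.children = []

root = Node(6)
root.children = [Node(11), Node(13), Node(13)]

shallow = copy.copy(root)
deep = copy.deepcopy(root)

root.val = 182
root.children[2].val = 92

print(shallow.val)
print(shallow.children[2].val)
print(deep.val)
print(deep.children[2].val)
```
6
92
6
13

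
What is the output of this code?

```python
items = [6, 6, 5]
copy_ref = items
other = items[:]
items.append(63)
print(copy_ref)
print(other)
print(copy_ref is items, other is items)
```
[6, 6, 5, 63]
[6, 6, 5]
True False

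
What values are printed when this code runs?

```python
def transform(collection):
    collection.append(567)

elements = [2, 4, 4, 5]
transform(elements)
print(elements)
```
[2, 4, 4, 5, 567]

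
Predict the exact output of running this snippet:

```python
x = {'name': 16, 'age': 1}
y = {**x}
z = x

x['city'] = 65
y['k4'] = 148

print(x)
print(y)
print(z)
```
{'name': 16, 'age': 1, 'city': 65}
{'name': 16, 'age': 1, 'k4': 148}
{'name': 16, 'age': 1, 'city': 65}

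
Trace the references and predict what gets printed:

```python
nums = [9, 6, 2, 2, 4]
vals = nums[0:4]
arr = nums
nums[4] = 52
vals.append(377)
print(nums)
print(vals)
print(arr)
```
[9, 6, 2, 2, 52]
[9, 6, 2, 2, 377]
[9, 6, 2, 2, 52]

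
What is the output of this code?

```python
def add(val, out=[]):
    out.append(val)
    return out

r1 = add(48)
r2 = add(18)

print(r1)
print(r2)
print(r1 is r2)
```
[48, 18]
[48, 18]
True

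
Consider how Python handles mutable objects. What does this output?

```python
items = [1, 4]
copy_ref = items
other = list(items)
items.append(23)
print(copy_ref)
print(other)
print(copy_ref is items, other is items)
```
[1, 4, 23]
[1, 4]
True False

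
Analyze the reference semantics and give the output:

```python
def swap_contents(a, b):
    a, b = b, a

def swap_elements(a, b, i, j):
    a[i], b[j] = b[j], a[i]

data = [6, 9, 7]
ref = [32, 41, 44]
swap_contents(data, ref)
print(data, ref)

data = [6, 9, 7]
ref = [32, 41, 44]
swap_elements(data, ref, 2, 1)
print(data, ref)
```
[6, 9, 7] [32, 41, 44]
[6, 9, 41] [32, 7, 44]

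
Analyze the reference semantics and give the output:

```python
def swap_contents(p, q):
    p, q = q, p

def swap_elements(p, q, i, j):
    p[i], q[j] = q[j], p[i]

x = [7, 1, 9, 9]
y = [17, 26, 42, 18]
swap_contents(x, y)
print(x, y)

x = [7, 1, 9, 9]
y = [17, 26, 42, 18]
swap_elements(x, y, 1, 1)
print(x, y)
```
[7, 1, 9, 9] [17, 26, 42, 18]
[7, 26, 9, 9] [17, 1, 42, 18]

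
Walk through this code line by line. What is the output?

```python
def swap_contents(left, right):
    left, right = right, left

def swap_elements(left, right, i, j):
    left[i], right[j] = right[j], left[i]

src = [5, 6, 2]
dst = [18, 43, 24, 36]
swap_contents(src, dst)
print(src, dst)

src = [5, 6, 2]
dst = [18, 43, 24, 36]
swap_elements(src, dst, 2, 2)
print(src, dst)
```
[5, 6, 2] [18, 43, 24, 36]
[5, 6, 24] [18, 43, 2, 36]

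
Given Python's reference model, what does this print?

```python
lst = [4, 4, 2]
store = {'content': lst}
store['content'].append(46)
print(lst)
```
[4, 4, 2, 46]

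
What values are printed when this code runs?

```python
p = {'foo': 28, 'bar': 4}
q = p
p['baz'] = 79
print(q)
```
{'foo': 28, 'bar': 4, 'baz': 79}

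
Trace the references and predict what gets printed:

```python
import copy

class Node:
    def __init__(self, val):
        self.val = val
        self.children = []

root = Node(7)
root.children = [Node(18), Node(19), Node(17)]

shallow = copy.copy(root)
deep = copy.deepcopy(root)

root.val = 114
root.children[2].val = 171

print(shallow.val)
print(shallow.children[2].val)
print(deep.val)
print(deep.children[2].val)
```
7
171
7
17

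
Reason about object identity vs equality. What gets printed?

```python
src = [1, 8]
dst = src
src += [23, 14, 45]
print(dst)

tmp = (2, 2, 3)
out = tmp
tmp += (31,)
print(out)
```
[1, 8, 23, 14, 45]
(2, 2, 3)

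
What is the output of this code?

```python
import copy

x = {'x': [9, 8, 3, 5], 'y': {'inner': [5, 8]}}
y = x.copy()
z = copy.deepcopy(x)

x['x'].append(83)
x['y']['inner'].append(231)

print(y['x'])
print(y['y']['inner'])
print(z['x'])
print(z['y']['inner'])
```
[9, 8, 3, 5, 83]
[5, 8, 231]
[9, 8, 3, 5]
[5, 8]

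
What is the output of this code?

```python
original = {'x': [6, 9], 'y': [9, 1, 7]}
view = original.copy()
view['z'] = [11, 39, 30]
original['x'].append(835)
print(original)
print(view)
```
{'x': [6, 9, 835], 'y': [9, 1, 7]}
{'x': [6, 9, 835], 'y': [9, 1, 7], 'z': [11, 39, 30]}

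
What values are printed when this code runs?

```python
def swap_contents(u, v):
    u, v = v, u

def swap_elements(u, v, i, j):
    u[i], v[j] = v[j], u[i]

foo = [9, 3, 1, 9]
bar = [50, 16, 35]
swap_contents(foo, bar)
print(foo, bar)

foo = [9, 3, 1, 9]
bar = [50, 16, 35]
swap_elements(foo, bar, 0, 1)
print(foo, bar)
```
[9, 3, 1, 9] [50, 16, 35]
[16, 3, 1, 9] [50, 9, 35]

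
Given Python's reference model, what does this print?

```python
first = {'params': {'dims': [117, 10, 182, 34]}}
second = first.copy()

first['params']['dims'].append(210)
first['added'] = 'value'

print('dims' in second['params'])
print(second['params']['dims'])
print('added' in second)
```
True
[117, 10, 182, 34, 210]
False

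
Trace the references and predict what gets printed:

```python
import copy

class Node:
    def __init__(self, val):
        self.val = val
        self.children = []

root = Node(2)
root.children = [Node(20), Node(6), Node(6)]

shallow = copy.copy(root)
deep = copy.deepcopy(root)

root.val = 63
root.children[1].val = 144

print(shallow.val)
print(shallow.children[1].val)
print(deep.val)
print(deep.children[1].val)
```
2
144
2
6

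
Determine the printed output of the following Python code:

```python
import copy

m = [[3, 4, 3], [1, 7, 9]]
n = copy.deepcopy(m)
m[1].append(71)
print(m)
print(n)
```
[[3, 4, 3], [1, 7, 9, 71]]
[[3, 4, 3], [1, 7, 9]]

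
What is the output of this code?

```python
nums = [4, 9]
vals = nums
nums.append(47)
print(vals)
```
[4, 9, 47]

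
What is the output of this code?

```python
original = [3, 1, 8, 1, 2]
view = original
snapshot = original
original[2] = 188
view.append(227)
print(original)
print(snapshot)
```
[3, 1, 188, 1, 2, 227]
[3, 1, 188, 1, 2, 227]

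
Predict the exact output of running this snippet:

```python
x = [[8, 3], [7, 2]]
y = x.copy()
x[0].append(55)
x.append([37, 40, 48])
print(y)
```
[[8, 3, 55], [7, 2]]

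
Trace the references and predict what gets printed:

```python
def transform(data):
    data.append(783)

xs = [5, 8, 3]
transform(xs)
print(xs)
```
[5, 8, 3, 783]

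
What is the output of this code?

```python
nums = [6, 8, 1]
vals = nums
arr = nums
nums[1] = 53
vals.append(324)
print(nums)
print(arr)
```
[6, 53, 1, 324]
[6, 53, 1, 324]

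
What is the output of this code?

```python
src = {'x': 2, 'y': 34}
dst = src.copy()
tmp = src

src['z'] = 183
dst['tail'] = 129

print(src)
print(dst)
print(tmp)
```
{'x': 2, 'y': 34, 'z': 183}
{'x': 2, 'y': 34, 'tail': 129}
{'x': 2, 'y': 34, 'z': 183}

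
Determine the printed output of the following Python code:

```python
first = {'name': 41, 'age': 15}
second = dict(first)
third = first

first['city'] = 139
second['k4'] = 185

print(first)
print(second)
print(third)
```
{'name': 41, 'age': 15, 'city': 139}
{'name': 41, 'age': 15, 'k4': 185}
{'name': 41, 'age': 15, 'city': 139}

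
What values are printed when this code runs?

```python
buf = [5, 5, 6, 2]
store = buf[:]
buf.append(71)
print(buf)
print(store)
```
[5, 5, 6, 2, 71]
[5, 5, 6, 2]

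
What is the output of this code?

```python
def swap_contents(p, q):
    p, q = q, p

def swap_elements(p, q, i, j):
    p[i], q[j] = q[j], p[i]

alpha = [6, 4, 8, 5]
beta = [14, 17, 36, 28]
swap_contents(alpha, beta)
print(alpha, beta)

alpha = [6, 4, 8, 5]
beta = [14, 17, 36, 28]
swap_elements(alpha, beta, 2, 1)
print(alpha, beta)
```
[6, 4, 8, 5] [14, 17, 36, 28]
[6, 4, 17, 5] [14, 8, 36, 28]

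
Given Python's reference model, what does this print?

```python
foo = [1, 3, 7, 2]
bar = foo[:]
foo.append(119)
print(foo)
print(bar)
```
[1, 3, 7, 2, 119]
[1, 3, 7, 2]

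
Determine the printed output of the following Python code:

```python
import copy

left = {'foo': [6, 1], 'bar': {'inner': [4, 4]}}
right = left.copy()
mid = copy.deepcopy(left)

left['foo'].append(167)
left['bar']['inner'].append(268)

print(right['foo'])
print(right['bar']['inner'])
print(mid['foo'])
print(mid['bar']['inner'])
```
[6, 1, 167]
[4, 4, 268]
[6, 1]
[4, 4]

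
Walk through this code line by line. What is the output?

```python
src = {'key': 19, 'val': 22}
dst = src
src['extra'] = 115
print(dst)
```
{'key': 19, 'val': 22, 'extra': 115}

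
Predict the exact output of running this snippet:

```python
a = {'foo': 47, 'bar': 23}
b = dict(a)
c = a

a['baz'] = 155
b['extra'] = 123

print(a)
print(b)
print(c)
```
{'foo': 47, 'bar': 23, 'baz': 155}
{'foo': 47, 'bar': 23, 'extra': 123}
{'foo': 47, 'bar': 23, 'baz': 155}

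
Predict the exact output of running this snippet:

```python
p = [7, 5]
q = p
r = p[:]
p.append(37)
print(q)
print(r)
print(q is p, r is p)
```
[7, 5, 37]
[7, 5]
True False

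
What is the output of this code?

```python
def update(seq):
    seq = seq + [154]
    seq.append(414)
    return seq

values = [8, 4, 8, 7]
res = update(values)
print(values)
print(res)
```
[8, 4, 8, 7]
[8, 4, 8, 7, 154, 414]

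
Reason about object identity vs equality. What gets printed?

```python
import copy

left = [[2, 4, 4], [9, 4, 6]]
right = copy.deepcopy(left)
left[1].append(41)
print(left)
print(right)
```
[[2, 4, 4], [9, 4, 6, 41]]
[[2, 4, 4], [9, 4, 6]]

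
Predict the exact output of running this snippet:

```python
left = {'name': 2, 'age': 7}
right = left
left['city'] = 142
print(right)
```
{'name': 2, 'age': 7, 'city': 142}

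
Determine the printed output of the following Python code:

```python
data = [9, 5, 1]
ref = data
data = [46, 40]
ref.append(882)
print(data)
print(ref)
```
[46, 40]
[9, 5, 1, 882]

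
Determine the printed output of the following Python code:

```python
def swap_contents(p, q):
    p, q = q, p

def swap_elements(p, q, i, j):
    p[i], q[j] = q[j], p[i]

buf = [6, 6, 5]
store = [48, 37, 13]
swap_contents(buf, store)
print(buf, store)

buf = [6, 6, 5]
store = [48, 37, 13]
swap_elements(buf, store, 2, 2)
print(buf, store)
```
[6, 6, 5] [48, 37, 13]
[6, 6, 13] [48, 37, 5]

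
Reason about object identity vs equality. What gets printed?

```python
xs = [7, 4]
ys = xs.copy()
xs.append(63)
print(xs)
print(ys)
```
[7, 4, 63]
[7, 4]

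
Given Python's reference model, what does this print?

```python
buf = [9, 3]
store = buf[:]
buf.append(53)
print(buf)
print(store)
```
[9, 3, 53]
[9, 3]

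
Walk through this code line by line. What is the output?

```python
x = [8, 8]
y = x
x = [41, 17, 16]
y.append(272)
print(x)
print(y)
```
[41, 17, 16]
[8, 8, 272]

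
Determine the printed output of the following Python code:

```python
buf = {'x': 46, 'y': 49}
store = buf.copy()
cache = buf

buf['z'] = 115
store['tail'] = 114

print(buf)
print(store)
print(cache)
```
{'x': 46, 'y': 49, 'z': 115}
{'x': 46, 'y': 49, 'tail': 114}
{'x': 46, 'y': 49, 'z': 115}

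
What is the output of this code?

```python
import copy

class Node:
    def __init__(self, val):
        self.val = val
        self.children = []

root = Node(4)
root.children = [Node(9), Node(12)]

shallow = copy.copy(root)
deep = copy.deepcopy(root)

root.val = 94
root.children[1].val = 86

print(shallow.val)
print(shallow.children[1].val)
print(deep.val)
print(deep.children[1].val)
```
4
86
4
12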